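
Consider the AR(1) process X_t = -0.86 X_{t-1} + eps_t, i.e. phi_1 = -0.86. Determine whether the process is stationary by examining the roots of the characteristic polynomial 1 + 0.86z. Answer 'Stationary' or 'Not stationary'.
\text{Stationary}

The AR(p) characteristic polynomial is P(z) = 1 + 0.86z.
Stationarity requires all roots to lie outside the unit circle, i.e. |z| > 1 for every root.
This is linear in z: 1 + (0.86) z = 0  =>  z = -1/(0.86) = -1.162791,  |z| = 1.162791.
Moduli of all roots: 1.1628.
All moduli strictly greater than 1? Yes.
Verdict: Stationary.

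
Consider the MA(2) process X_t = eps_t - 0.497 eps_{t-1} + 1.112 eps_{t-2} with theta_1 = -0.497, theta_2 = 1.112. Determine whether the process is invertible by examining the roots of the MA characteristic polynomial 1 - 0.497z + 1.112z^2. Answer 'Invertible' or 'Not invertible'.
\text{Not invertible}

The MA(q) characteristic polynomial is P(z) = 1 - 0.497z + 1.112z^2.
Invertibility requires all roots to lie outside the unit circle, i.e. |z| > 1 for every root.
Set 1 + (-0.497) z + (1.112) z^2 = 0, i.e. a z^2 + b z + c = 0 with a = 1.112, b = -0.497, c = 1.
Discriminant D = b^2 - 4ac = (-0.497)^2 - 4*(1.112)*1 = 0.247009 - (4.448) = -4.200991.
D < 0, so the roots are the complex-conjugate pair z = (-b +/- i sqrt(-D)) / (2a) = 0.2235 +/- 0.9216i.
For a conjugate pair |z|^2 = z * conj(z) = (product of roots) = c/a = 1/(1.112) = 0.899281, so |z| = sqrt(0.899281) = 0.9483 for both roots.
Moduli of all roots: 0.9483, 0.9483.
All moduli strictly greater than 1? No.
Verdict: Not invertible.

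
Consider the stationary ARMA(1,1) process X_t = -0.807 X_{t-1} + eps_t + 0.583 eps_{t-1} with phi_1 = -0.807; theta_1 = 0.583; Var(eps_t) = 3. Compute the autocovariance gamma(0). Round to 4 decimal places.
\gamma(0) = 3.4316

Multiply the model equation by X_{t-k} and take expectations. With theta_0 = psi_0 = 1 and psi_j the MA(infinity) weights, this gives
  gamma(k) - sum_i phi_i gamma(k-i) = c_k,
  c_k = sigma^2 * sum_{j=k..q} theta_j psi_{j-k}   (c_k = 0 for k > q),
using gamma(-m) = gamma(m).
psi-weights needed (psi_j = theta_j + sum_i phi_i psi_{j-i}):
  psi_1 = theta_1 + phi_1 = 0.583 + (-0.807) = -0.224
Right-hand sides:
  c_0 = sigma^2 (1 + theta_1 psi_1) = 3 * (1 + (0.583)(-0.224)) = 3 * 0.869408 = 2.608224
  c_1 = sigma^2 theta_1 = 3 * (0.583) = 1.749
  c_2 = 0
Equations for k = 0 and k = 1 (AR order 1):
  gamma(0) = phi_1 gamma(1) + c_0
  gamma(1) = phi_1 gamma(0) + c_1
Substituting the second into the first: gamma(0) (1 - phi_1^2) = c_0 + phi_1 c_1, so
  gamma(0) = (c_0 + phi_1 c_1) / (1 - phi_1^2) = (2.608224 + (-0.807)(1.749)) / (1 - (-0.807)^2) = 1.196781 / 0.348751 = 3.43162.
Therefore gamma(0) = 3.4316 (to 4 decimal places).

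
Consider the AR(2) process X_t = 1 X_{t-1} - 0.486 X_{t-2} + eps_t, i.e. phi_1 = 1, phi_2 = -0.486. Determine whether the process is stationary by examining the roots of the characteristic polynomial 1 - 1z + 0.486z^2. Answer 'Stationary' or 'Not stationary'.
\text{Stationary}

The AR(p) characteristic polynomial is P(z) = 1 - 1z + 0.486z^2.
Stationarity requires all roots to lie outside the unit circle, i.e. |z| > 1 for every root.
Set 1 + (-1) z + (0.486) z^2 = 0, i.e. a z^2 + b z + c = 0 with a = 0.486, b = -1, c = 1.
Discriminant D = b^2 - 4ac = (-1)^2 - 4*(0.486)*1 = 1 - (1.944) = -0.944.
D < 0, so the roots are the complex-conjugate pair z = (-b +/- i sqrt(-D)) / (2a) = 1.0288 +/- 0.9996i.
For a conjugate pair |z|^2 = z * conj(z) = (product of roots) = c/a = 1/(0.486) = 2.057613, so |z| = sqrt(2.057613) = 1.4344 for both roots.
Moduli of all roots: 1.4344, 1.4344.
All moduli strictly greater than 1? Yes.
Verdict: Stationary.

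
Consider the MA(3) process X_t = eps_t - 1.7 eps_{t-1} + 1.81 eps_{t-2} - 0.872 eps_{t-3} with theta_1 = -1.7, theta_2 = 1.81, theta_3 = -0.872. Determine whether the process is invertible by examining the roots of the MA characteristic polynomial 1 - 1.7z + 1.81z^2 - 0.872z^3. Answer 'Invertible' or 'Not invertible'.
\text{Not invertible}

The MA(q) characteristic polynomial is P(z) = 1 - 1.7z + 1.81z^2 - 0.872z^3.
Invertibility requires all roots to lie outside the unit circle, i.e. |z| > 1 for every root.
Degree 3: look for a simple real root z0 first, then factor out (1 - z/z0) and solve the remaining quadratic.
Testing z0 = 1.25: P(1.25) = 1 + (-1.7)(1.25) + (1.81)(1.25)^2 + (-0.872)(1.25)^3
  = 1 + (-2.125) + (2.828125) + (-1.703125) = 0.  So z_0 = 1.25 is a root, |z_0| = 1.25.
Divide out the factor (1 - 0.8 z) = (1 - z/z0) (since 1/z0 = 0.8):
  P(z) = (1 - 0.8 z)(1 + (-0.9) z + (1.09) z^2)
  [check: z-coef -0.9 - (0.8) = -1.7; z^2-coef 1.09 - (0.8)(-0.9) = 1.81; z^3-coef -(0.8)(1.09) = -0.872.]
Remaining roots from the quadratic factor 1 + (-0.9) z + (1.09) z^2:
  Set 1 + (-0.9) z + (1.09) z^2 = 0, i.e. a z^2 + b z + c = 0 with a = 1.09, b = -0.9, c = 1.
  Discriminant D = b^2 - 4ac = (-0.9)^2 - 4*(1.09)*1 = 0.81 - (4.36) = -3.55.
  D < 0, so the roots are the complex-conjugate pair z = (-b +/- i sqrt(-D)) / (2a) = 0.4128 +/- 0.8643i.
  For a conjugate pair |z|^2 = z * conj(z) = (product of roots) = c/a = 1/(1.09) = 0.917431, so |z| = sqrt(0.917431) = 0.9578 for both roots.
Moduli of all roots: 1.2500, 0.9578, 0.9578.
All moduli strictly greater than 1? No.
Verdict: Not invertible.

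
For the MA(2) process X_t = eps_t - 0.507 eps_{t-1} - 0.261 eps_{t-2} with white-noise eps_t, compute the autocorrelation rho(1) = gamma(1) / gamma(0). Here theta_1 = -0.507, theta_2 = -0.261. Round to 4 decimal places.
\rho(1) = -0.2827

For an MA(q) process with theta_0 = 1, the autocovariance is
  gamma(k) = sigma^2 * sum_{i=0..q-k} theta_i * theta_{i+k},
and rho(k) = gamma(k) / gamma(0). Sigma^2 cancels.
  numerator   = (1)*(-0.507) + (-0.507)*(-0.261) = -0.374673.
  denominator = (1)^2 + (-0.507)^2 + (-0.261)^2 = 1.32517.
  rho(1) = -0.374673 / 1.32517 = -0.2827.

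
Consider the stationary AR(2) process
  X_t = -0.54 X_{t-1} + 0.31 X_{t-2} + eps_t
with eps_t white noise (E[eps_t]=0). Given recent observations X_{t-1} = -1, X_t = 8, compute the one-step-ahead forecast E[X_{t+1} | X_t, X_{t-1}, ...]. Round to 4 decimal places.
E[X_{t+1} \mid \mathcal F_t] = -4.6300

For an AR(p) model X_t = c + sum_i phi_i X_{t-i} + eps_t, the
one-step-ahead conditional mean is
  E[X_{t+1} | X_t, ...] = c + sum_i phi_i X_{t+1-i}.
Substitute known values:
  E[X_{t+1} | ...] = (-0.54) * (8) + (0.31) * (-1)
                   = -4.6300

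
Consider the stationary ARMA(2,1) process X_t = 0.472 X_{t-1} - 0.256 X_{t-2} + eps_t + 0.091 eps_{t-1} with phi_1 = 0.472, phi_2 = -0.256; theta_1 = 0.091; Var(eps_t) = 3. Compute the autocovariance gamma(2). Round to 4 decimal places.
\gamma(2) = -0.2139

Multiply the model equation by X_{t-k} and take expectations. With theta_0 = psi_0 = 1 and psi_j the MA(infinity) weights, this gives
  gamma(k) - sum_i phi_i gamma(k-i) = c_k,
  c_k = sigma^2 * sum_{j=k..q} theta_j psi_{j-k}   (c_k = 0 for k > q),
using gamma(-m) = gamma(m).
psi-weights needed (psi_j = theta_j + sum_i phi_i psi_{j-i}):
  psi_1 = theta_1 + phi_1 = 0.091 + (0.472) = 0.563
Right-hand sides:
  c_0 = sigma^2 (1 + theta_1 psi_1) = 3 * (1 + (0.091)(0.563)) = 3 * 1.051233 = 3.153699
  c_1 = sigma^2 theta_1 = 3 * (0.091) = 0.273
  c_2 = 0
Equations for k = 0, 1, 2 (AR order 2, c_2 = 0):
  (E0) gamma(0) = phi_1 gamma(1) + phi_2 gamma(2) + c_0
  (E1) gamma(1) = phi_1 gamma(0) + phi_2 gamma(1) + c_1
  (E2) gamma(2) = phi_1 gamma(1) + phi_2 gamma(0)
From (E1): gamma(1) = A gamma(0) + B with
  A = phi_1 / (1 - phi_2) = 0.472 / 1.256 = 0.375796,   B = c_1 / (1 - phi_2) = 0.273 / 1.256 = 0.217357.
Insert (E2) into (E0): gamma(0) (1 - phi_2^2) = phi_1 (1 + phi_2) gamma(1) + c_0.
  phi_1 (1 + phi_2) = (0.472)(0.744) = 0.351168,   1 - phi_2^2 = 0.934464.
Replace gamma(1) by A gamma(0) + B and collect gamma(0):
  gamma(0) [0.934464 - (0.351168)(0.375796)] = (0.351168)(0.217357) + 3.153699
  gamma(0) * 0.802496 = 3.230028
  gamma(0) = 3.230028 / 0.802496 = 4.024975.
  gamma(1) = A gamma(0) + B = (0.375796)(4.024975) + (0.217357) = 1.729927.
  gamma(2) = phi_1 gamma(1) + phi_2 gamma(0) = (0.472)(1.729927) + (-0.256)(4.024975) = -0.213868.
Therefore gamma(2) = -0.2139 (to 4 decimal places).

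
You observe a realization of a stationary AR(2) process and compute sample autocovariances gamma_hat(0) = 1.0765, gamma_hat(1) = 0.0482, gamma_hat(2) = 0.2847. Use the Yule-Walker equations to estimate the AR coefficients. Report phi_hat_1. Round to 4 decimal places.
\hat\phi_{1} = 0.0330

The Yule-Walker equations for an AR(p) process read, in matrix form,
  Gamma_p phi = r_p,   with   (Gamma_p)_{ij} = gamma(|i - j|),
                       (r_p)_i = gamma(i),   i,j = 1..p.
Substitute the sample gammas (Toeplitz matrix and right-hand side of size 2):
  Gamma_p = [[1.0765, 0.0482], [0.0482, 1.0765]]
  r_p     = [0.0482, 0.2847]
Written out:
  1.0765 phi_1 + 0.0482 phi_2 = 0.0482
  0.0482 phi_1 + 1.0765 phi_2 = 0.2847
Solve by Cramer's rule:
  det = gamma(0)^2 - gamma(1)^2 = (1.0765)^2 - (0.0482)^2 = 1.15885225 - 0.00232324 = 1.15652901
  phi_hat_1 = [gamma(1) gamma(0) - gamma(1) gamma(2)] / det = [(0.0482)(1.0765) - (0.0482)(0.2847)] / 1.15652901 = 0.03816476 / 1.15652901 = 0.033
  phi_hat_2 = [gamma(0) gamma(2) - gamma(1)^2] / det = [(1.0765)(0.2847) - (0.0482)^2] / 1.15652901 = 0.30415631 / 1.15652901 = 0.263
So phi_hat = [0.0330, 0.2630].
Therefore phi_hat_1 = 0.0330.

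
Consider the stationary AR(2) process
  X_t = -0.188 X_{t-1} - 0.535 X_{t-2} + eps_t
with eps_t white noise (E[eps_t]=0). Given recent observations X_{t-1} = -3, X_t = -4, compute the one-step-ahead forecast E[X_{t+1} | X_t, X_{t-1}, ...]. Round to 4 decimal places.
E[X_{t+1} \mid \mathcal F_t] = 2.3570

For an AR(p) model X_t = c + sum_i phi_i X_{t-i} + eps_t, the
one-step-ahead conditional mean is
  E[X_{t+1} | X_t, ...] = c + sum_i phi_i X_{t+1-i}.
Substitute known values:
  E[X_{t+1} | ...] = (-0.188) * (-4) + (-0.535) * (-3)
                   = 2.3570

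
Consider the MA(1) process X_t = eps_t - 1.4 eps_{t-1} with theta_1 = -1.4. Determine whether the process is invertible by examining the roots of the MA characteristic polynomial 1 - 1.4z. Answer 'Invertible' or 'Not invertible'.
\text{Not invertible}

The MA(q) characteristic polynomial is P(z) = 1 - 1.4z.
Invertibility requires all roots to lie outside the unit circle, i.e. |z| > 1 for every root.
This is linear in z: 1 + (-1.4) z = 0  =>  z = -1/(-1.4) = 0.714286,  |z| = 0.714286.
Moduli of all roots: 0.7143.
All moduli strictly greater than 1? No.
Verdict: Not invertible.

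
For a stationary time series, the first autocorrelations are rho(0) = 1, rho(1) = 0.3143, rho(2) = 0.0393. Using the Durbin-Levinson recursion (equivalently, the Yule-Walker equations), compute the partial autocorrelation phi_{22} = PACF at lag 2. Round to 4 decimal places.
\phi_{22} = -0.0660

The PACF at lag k is phi_{kk}, the last component of the solution
to the Yule-Walker system G_k phi = r_k where
  (G_k)_{ij} = rho(|i - j|), (r_k)_i = rho(i), i,j = 1..k.
Equivalently, Durbin-Levinson gives phi_{kk} iteratively:
  phi_{11} = rho(1)
  phi_{kk} = [rho(k) - sum_{j=1..k-1} phi_{k-1,j} rho(k-j)]
            / [1 - sum_{j=1..k-1} phi_{k-1,j} rho(j)],
  phi_{k,j} = phi_{k-1,j} - phi_{kk} phi_{k-1,k-j},  j = 1..k-1.
Step k = 1:
  phi_11 = rho(1) = 0.3143.
Step k = 2:
  phi_22 = [rho(2) - phi_11 rho(1)] / [1 - phi_11 rho(1)] = [0.0393 - (0.3143)(0.3143)] / [1 - (0.3143)(0.3143)]
         = -0.05948449 / 0.90121551 = -0.066.
Therefore phi_{22} = -0.0660.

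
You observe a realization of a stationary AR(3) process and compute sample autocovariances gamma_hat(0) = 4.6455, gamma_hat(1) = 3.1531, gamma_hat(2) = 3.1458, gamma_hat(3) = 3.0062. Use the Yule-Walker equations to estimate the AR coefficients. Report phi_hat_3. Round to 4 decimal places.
\hat\phi_{3} = 0.2200

The Yule-Walker equations for an AR(p) process read, in matrix form,
  Gamma_p phi = r_p,   with   (Gamma_p)_{ij} = gamma(|i - j|),
                       (r_p)_i = gamma(i),   i,j = 1..p.
Substitute the sample gammas (Toeplitz matrix and right-hand side of size 3):
  Gamma_p = [[4.6455, 3.1531, 3.1458], [3.1531, 4.6455, 3.1531], [3.1458, 3.1531, 4.6455]]
  r_p     = [3.1531, 3.1458, 3.0062]
Written out (R1..R3):
  (R1) 4.6455 phi_1 + 3.1531 phi_2 + 3.1458 phi_3 = 3.1531
  (R2) 3.1531 phi_1 + 4.6455 phi_2 + 3.1531 phi_3 = 3.1458
  (R3) 3.1458 phi_1 + 3.1531 phi_2 + 4.6455 phi_3 = 3.0062
Gaussian elimination:
  R2 <- R2 - (3.1531/4.6455) R1 = R2 - (0.678743) R1:  2.505356 phi_2 + 1.017911 phi_3 = 1.005656
  R3 <- R3 - (3.1458/4.6455) R1 = R3 - (0.677171) R1:  1.017911 phi_2 + 2.515254 phi_3 = 0.871011
  R3 <- R3 - (1.017911/2.505356) R2 = R3 - (0.406294) R2:  2.101683 phi_3 = 0.462419
Back-substitution:
  phi_hat_3 = 0.462419 / 2.101683 = 0.220023
  phi_hat_2 = (1.005656 - (1.017911)(0.220023)) / 2.505356 = 0.312008
  phi_hat_1 = (3.1531 - (3.1531)(0.312008) - (3.1458)(0.220023)) / 4.6455 = 0.317976
So phi_hat = [0.3180, 0.3120, 0.2200].
Therefore phi_hat_3 = 0.2200.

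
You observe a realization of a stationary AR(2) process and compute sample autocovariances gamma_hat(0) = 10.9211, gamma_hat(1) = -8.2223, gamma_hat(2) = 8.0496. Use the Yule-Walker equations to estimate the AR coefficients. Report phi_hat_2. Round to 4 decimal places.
\hat\phi_{2} = 0.3930

The Yule-Walker equations for an AR(p) process read, in matrix form,
  Gamma_p phi = r_p,   with   (Gamma_p)_{ij} = gamma(|i - j|),
                       (r_p)_i = gamma(i),   i,j = 1..p.
Substitute the sample gammas (Toeplitz matrix and right-hand side of size 2):
  Gamma_p = [[10.9211, -8.2223], [-8.2223, 10.9211]]
  r_p     = [-8.2223, 8.0496]
Written out:
  10.9211 phi_1 - 8.2223 phi_2 = -8.2223
  -8.2223 phi_1 + 10.9211 phi_2 = 8.0496
Solve by Cramer's rule:
  det = gamma(0)^2 - gamma(1)^2 = (10.9211)^2 - (-8.2223)^2 = 119.27042521 - 67.60621729 = 51.66420792
  phi_hat_1 = [gamma(1) gamma(0) - gamma(1) gamma(2)] / det = [(-8.2223)(10.9211) - (-8.2223)(8.0496)] / 51.66420792 = -23.61033445 / 51.66420792 = -0.457
  phi_hat_2 = [gamma(0) gamma(2) - gamma(1)^2] / det = [(10.9211)(8.0496) - (-8.2223)^2] / 51.66420792 = 20.30426927 / 51.66420792 = 0.393
So phi_hat = [-0.4570, 0.3930].
Therefore phi_hat_2 = 0.3930.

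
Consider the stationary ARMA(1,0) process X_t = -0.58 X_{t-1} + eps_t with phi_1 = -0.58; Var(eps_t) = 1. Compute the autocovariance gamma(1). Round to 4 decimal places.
\gamma(1) = -0.8740

Multiply the model equation by X_{t-k} and take expectations. With theta_0 = psi_0 = 1 and psi_j the MA(infinity) weights, this gives
  gamma(k) - sum_i phi_i gamma(k-i) = c_k,
  c_k = sigma^2 * sum_{j=k..q} theta_j psi_{j-k}   (c_k = 0 for k > q),
using gamma(-m) = gamma(m).
Pure AR (q = 0): c_0 = sigma^2 = 1, c_k = 0 for k >= 1.
Equations for k = 0 and k = 1 (AR order 1):
  gamma(0) = phi_1 gamma(1) + c_0
  gamma(1) = phi_1 gamma(0) + c_1
Substituting the second into the first: gamma(0) (1 - phi_1^2) = c_0 + phi_1 c_1, so
  gamma(0) = c_0 / (1 - phi_1^2) = 1 / (1 - (-0.58)^2) = 1 / 0.6636 = 1.506932.
  gamma(1) = phi_1 gamma(0) = (-0.58)(1.506932) = -0.87402.
Therefore gamma(1) = -0.8740 (to 4 decimal places).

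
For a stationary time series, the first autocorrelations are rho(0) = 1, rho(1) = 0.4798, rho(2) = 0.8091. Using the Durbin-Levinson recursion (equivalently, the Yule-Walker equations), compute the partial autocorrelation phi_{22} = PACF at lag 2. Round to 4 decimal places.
\phi_{22} = 0.7520

The PACF at lag k is phi_{kk}, the last component of the solution
to the Yule-Walker system G_k phi = r_k where
  (G_k)_{ij} = rho(|i - j|), (r_k)_i = rho(i), i,j = 1..k.
Equivalently, Durbin-Levinson gives phi_{kk} iteratively:
  phi_{11} = rho(1)
  phi_{kk} = [rho(k) - sum_{j=1..k-1} phi_{k-1,j} rho(k-j)]
            / [1 - sum_{j=1..k-1} phi_{k-1,j} rho(j)],
  phi_{k,j} = phi_{k-1,j} - phi_{kk} phi_{k-1,k-j},  j = 1..k-1.
Step k = 1:
  phi_11 = rho(1) = 0.4798.
Step k = 2:
  phi_22 = [rho(2) - phi_11 rho(1)] / [1 - phi_11 rho(1)] = [0.8091 - (0.4798)(0.4798)] / [1 - (0.4798)(0.4798)]
         = 0.57889196 / 0.76979196 = 0.752.
Therefore phi_{22} = 0.7520.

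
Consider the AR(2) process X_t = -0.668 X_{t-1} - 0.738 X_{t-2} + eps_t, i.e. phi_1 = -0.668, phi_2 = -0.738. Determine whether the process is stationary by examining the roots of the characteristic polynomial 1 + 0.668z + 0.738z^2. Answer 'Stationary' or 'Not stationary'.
\text{Stationary}

The AR(p) characteristic polynomial is P(z) = 1 + 0.668z + 0.738z^2.
Stationarity requires all roots to lie outside the unit circle, i.e. |z| > 1 for every root.
Set 1 + (0.668) z + (0.738) z^2 = 0, i.e. a z^2 + b z + c = 0 with a = 0.738, b = 0.668, c = 1.
Discriminant D = b^2 - 4ac = (0.668)^2 - 4*(0.738)*1 = 0.446224 - (2.952) = -2.505776.
D < 0, so the roots are the complex-conjugate pair z = (-b +/- i sqrt(-D)) / (2a) = -0.4526 +/- 1.0725i.
For a conjugate pair |z|^2 = z * conj(z) = (product of roots) = c/a = 1/(0.738) = 1.355014, so |z| = sqrt(1.355014) = 1.1641 for both roots.
Moduli of all roots: 1.1641, 1.1641.
All moduli strictly greater than 1? Yes.
Verdict: Stationary.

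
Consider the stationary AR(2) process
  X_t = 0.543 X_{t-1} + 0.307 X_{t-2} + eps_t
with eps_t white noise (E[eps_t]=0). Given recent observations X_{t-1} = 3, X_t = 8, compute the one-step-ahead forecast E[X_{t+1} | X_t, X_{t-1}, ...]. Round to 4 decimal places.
E[X_{t+1} \mid \mathcal F_t] = 5.2650

For an AR(p) model X_t = c + sum_i phi_i X_{t-i} + eps_t, the
one-step-ahead conditional mean is
  E[X_{t+1} | X_t, ...] = c + sum_i phi_i X_{t+1-i}.
Substitute known values:
  E[X_{t+1} | ...] = (0.543) * (8) + (0.307) * (3)
                   = 5.2650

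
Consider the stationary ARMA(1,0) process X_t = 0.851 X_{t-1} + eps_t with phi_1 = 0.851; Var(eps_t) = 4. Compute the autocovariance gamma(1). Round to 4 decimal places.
\gamma(1) = 12.3423

Multiply the model equation by X_{t-k} and take expectations. With theta_0 = psi_0 = 1 and psi_j the MA(infinity) weights, this gives
  gamma(k) - sum_i phi_i gamma(k-i) = c_k,
  c_k = sigma^2 * sum_{j=k..q} theta_j psi_{j-k}   (c_k = 0 for k > q),
using gamma(-m) = gamma(m).
Pure AR (q = 0): c_0 = sigma^2 = 4, c_k = 0 for k >= 1.
Equations for k = 0 and k = 1 (AR order 1):
  gamma(0) = phi_1 gamma(1) + c_0
  gamma(1) = phi_1 gamma(0) + c_1
Substituting the second into the first: gamma(0) (1 - phi_1^2) = c_0 + phi_1 c_1, so
  gamma(0) = c_0 / (1 - phi_1^2) = 4 / (1 - (0.851)^2) = 4 / 0.275799 = 14.503316.
  gamma(1) = phi_1 gamma(0) = (0.851)(14.503316) = 12.342322.
Therefore gamma(1) = 12.3423 (to 4 decimal places).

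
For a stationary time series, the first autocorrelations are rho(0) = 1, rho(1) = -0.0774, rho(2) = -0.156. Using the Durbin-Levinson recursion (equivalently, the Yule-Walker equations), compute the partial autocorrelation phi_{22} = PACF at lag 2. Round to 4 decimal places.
\phi_{22} = -0.1630

The PACF at lag k is phi_{kk}, the last component of the solution
to the Yule-Walker system G_k phi = r_k where
  (G_k)_{ij} = rho(|i - j|), (r_k)_i = rho(i), i,j = 1..k.
Equivalently, Durbin-Levinson gives phi_{kk} iteratively:
  phi_{11} = rho(1)
  phi_{kk} = [rho(k) - sum_{j=1..k-1} phi_{k-1,j} rho(k-j)]
            / [1 - sum_{j=1..k-1} phi_{k-1,j} rho(j)],
  phi_{k,j} = phi_{k-1,j} - phi_{kk} phi_{k-1,k-j},  j = 1..k-1.
Step k = 1:
  phi_11 = rho(1) = -0.0774.
Step k = 2:
  phi_22 = [rho(2) - phi_11 rho(1)] / [1 - phi_11 rho(1)] = [-0.156 - (-0.0774)(-0.0774)] / [1 - (-0.0774)(-0.0774)]
         = -0.16199076 / 0.99400924 = -0.163.
Therefore phi_{22} = -0.1630.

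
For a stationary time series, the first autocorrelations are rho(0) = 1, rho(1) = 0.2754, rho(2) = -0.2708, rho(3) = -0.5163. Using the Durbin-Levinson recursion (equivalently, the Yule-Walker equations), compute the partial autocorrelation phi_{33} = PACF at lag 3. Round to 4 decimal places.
\phi_{33} = -0.3909

The PACF at lag k is phi_{kk}, the last component of the solution
to the Yule-Walker system G_k phi = r_k where
  (G_k)_{ij} = rho(|i - j|), (r_k)_i = rho(i), i,j = 1..k.
Equivalently, Durbin-Levinson gives phi_{kk} iteratively:
  phi_{11} = rho(1)
  phi_{kk} = [rho(k) - sum_{j=1..k-1} phi_{k-1,j} rho(k-j)]
            / [1 - sum_{j=1..k-1} phi_{k-1,j} rho(j)],
  phi_{k,j} = phi_{k-1,j} - phi_{kk} phi_{k-1,k-j},  j = 1..k-1.
Step k = 1:
  phi_11 = rho(1) = 0.2754.
Step k = 2:
  phi_22 = [rho(2) - phi_11 rho(1)] / [1 - phi_11 rho(1)] = [-0.2708 - (0.2754)(0.2754)] / [1 - (0.2754)(0.2754)]
         = -0.34664516 / 0.92415484 = -0.375094.
  Update: phi_21 = phi_11 - phi_22 phi_11 = 0.2754 - (-0.375094)(0.2754) = 0.378701.
Step k = 3:
  phi_33 = [rho(3) - phi_21 rho(2) - phi_22 rho(1)] / [1 - phi_21 rho(1) - phi_22 rho(2)]
    numerator   = -0.5163 - (0.378701)(-0.2708) - (-0.375094)(0.2754) = -0.31044683
    denominator = 1 - (0.378701)(0.2754) - (-0.375094)(-0.2708) = 0.79413024
  phi_33 = -0.31044683 / 0.79413024 = -0.3909.
Therefore phi_{33} = -0.3909.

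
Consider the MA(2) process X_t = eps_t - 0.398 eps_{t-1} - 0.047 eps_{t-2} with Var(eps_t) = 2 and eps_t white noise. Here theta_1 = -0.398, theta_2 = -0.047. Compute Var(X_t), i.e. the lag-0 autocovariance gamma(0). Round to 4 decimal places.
\gamma(0) = 2.3212

For an MA(q) process X_t = eps_t + sum_i theta_i eps_{t-i} with
Var(eps_t) = sigma^2, the variance is
  gamma(0) = sigma^2 * (1 + sum_i theta_i^2).
  sum_i theta_i^2 = (-0.398)^2 + (-0.047)^2 = 0.158404 + 0.002209 = 0.160613.
  gamma(0) = 2 * (1 + 0.160613) = 2 * 1.160613 = 2.321226, which rounds to 2.3212.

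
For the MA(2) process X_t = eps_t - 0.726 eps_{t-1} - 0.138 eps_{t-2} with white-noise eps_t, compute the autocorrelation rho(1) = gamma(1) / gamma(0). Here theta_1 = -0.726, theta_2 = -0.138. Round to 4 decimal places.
\rho(1) = -0.4048

For an MA(q) process with theta_0 = 1, the autocovariance is
  gamma(k) = sigma^2 * sum_{i=0..q-k} theta_i * theta_{i+k},
and rho(k) = gamma(k) / gamma(0). Sigma^2 cancels.
  numerator   = (1)*(-0.726) + (-0.726)*(-0.138) = -0.625812.
  denominator = (1)^2 + (-0.726)^2 + (-0.138)^2 = 1.54612.
  rho(1) = -0.625812 / 1.54612 = -0.4048.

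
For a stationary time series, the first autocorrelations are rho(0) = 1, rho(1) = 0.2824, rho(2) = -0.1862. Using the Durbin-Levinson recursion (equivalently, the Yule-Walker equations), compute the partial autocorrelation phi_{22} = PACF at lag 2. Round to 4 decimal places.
\phi_{22} = -0.2890

The PACF at lag k is phi_{kk}, the last component of the solution
to the Yule-Walker system G_k phi = r_k where
  (G_k)_{ij} = rho(|i - j|), (r_k)_i = rho(i), i,j = 1..k.
Equivalently, Durbin-Levinson gives phi_{kk} iteratively:
  phi_{11} = rho(1)
  phi_{kk} = [rho(k) - sum_{j=1..k-1} phi_{k-1,j} rho(k-j)]
            / [1 - sum_{j=1..k-1} phi_{k-1,j} rho(j)],
  phi_{k,j} = phi_{k-1,j} - phi_{kk} phi_{k-1,k-j},  j = 1..k-1.
Step k = 1:
  phi_11 = rho(1) = 0.2824.
Step k = 2:
  phi_22 = [rho(2) - phi_11 rho(1)] / [1 - phi_11 rho(1)] = [-0.1862 - (0.2824)(0.2824)] / [1 - (0.2824)(0.2824)]
         = -0.26594976 / 0.92025024 = -0.289.
Therefore phi_{22} = -0.2890.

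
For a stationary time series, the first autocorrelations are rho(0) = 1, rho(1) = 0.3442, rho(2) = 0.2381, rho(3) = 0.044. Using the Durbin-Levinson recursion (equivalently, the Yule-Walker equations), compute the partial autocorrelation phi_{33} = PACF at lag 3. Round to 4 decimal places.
\phi_{33} = -0.0850

The PACF at lag k is phi_{kk}, the last component of the solution
to the Yule-Walker system G_k phi = r_k where
  (G_k)_{ij} = rho(|i - j|), (r_k)_i = rho(i), i,j = 1..k.
Equivalently, Durbin-Levinson gives phi_{kk} iteratively:
  phi_{11} = rho(1)
  phi_{kk} = [rho(k) - sum_{j=1..k-1} phi_{k-1,j} rho(k-j)]
            / [1 - sum_{j=1..k-1} phi_{k-1,j} rho(j)],
  phi_{k,j} = phi_{k-1,j} - phi_{kk} phi_{k-1,k-j},  j = 1..k-1.
Step k = 1:
  phi_11 = rho(1) = 0.3442.
Step k = 2:
  phi_22 = [rho(2) - phi_11 rho(1)] / [1 - phi_11 rho(1)] = [0.2381 - (0.3442)(0.3442)] / [1 - (0.3442)(0.3442)]
         = 0.11962636 / 0.88152636 = 0.135704.
  Update: phi_21 = phi_11 - phi_22 phi_11 = 0.3442 - (0.135704)(0.3442) = 0.297491.
Step k = 3:
  phi_33 = [rho(3) - phi_21 rho(2) - phi_22 rho(1)] / [1 - phi_21 rho(1) - phi_22 rho(2)]
    numerator   = 0.044 - (0.297491)(0.2381) - (0.135704)(0.3442) = -0.07354176
    denominator = 1 - (0.297491)(0.3442) - (0.135704)(0.2381) = 0.86529262
  phi_33 = -0.07354176 / 0.86529262 = -0.085.
Therefore phi_{33} = -0.0850.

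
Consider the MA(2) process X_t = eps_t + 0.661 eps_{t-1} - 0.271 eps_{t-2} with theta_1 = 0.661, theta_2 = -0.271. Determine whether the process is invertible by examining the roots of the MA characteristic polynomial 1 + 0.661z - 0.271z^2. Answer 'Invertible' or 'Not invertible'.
\text{Invertible}

The MA(q) characteristic polynomial is P(z) = 1 + 0.661z - 0.271z^2.
Invertibility requires all roots to lie outside the unit circle, i.e. |z| > 1 for every root.
Set 1 + (0.661) z + (-0.271) z^2 = 0, i.e. a z^2 + b z + c = 0 with a = -0.271, b = 0.661, c = 1.
Discriminant D = b^2 - 4ac = (0.661)^2 - 4*(-0.271)*1 = 0.436921 - (-1.084) = 1.520921.
D >= 0, so the roots are real: z = (-b +/- sqrt(D)) / (2a) = (-0.661 +/- 1.233256) / (-0.542).
  z_1 = (-0.661 + 1.233256) / (-0.542) = -1.0558,   |z_1| = 1.0558.
  z_2 = (-0.661 - 1.233256) / (-0.542) = 3.4949,   |z_2| = 3.4949.
Moduli of all roots: 1.0558, 3.4949.
All moduli strictly greater than 1? Yes.
Verdict: Invertible.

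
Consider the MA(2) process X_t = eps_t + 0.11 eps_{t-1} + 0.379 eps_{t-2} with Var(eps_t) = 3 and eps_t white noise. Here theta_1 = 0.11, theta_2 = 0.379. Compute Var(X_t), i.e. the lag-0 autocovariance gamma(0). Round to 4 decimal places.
\gamma(0) = 3.4672

For an MA(q) process X_t = eps_t + sum_i theta_i eps_{t-i} with
Var(eps_t) = sigma^2, the variance is
  gamma(0) = sigma^2 * (1 + sum_i theta_i^2).
  sum_i theta_i^2 = (0.11)^2 + (0.379)^2 = 0.0121 + 0.143641 = 0.155741.
  gamma(0) = 3 * (1 + 0.155741) = 3 * 1.155741 = 3.467223, which rounds to 3.4672.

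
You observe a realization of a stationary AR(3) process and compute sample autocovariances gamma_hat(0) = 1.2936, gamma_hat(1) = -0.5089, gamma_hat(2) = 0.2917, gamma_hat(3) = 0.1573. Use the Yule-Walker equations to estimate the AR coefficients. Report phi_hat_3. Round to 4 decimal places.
\hat\phi_{3} = 0.2809

The Yule-Walker equations for an AR(p) process read, in matrix form,
  Gamma_p phi = r_p,   with   (Gamma_p)_{ij} = gamma(|i - j|),
                       (r_p)_i = gamma(i),   i,j = 1..p.
Substitute the sample gammas (Toeplitz matrix and right-hand side of size 3):
  Gamma_p = [[1.2936, -0.5089, 0.2917], [-0.5089, 1.2936, -0.5089], [0.2917, -0.5089, 1.2936]]
  r_p     = [-0.5089, 0.2917, 0.1573]
Written out (R1..R3):
  (R1) 1.2936 phi_1 - 0.5089 phi_2 + 0.2917 phi_3 = -0.5089
  (R2) -0.5089 phi_1 + 1.2936 phi_2 - 0.5089 phi_3 = 0.2917
  (R3) 0.2917 phi_1 - 0.5089 phi_2 + 1.2936 phi_3 = 0.1573
Gaussian elimination:
  R2 <- R2 - (-0.5089/1.2936) R1 = R2 - (-0.393398) R1:  1.0934 phi_2 - 0.394146 phi_3 = 0.0915
  R3 <- R3 - (0.2917/1.2936) R1 = R3 - (0.225495) R1:  -0.394146 phi_2 + 1.227823 phi_3 = 0.272054
  R3 <- R3 - (-0.394146/1.0934) R2 = R3 - (-0.360477) R2:  1.085743 phi_3 = 0.305038
Back-substitution:
  phi_hat_3 = 0.305038 / 1.085743 = 0.280949
  phi_hat_2 = (0.0915 - (-0.394146)(0.280949)) / 1.0934 = 0.184959
  phi_hat_1 = (-0.5089 - (-0.5089)(0.184959) - (0.2917)(0.280949)) / 1.2936 = -0.383988
So phi_hat = [-0.3840, 0.1850, 0.2809].
Therefore phi_hat_3 = 0.2809.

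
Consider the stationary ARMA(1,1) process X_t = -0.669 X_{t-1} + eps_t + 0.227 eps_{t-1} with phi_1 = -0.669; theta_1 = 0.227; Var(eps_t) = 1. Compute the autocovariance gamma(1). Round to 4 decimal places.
\gamma(1) = -0.6786

Multiply the model equation by X_{t-k} and take expectations. With theta_0 = psi_0 = 1 and psi_j the MA(infinity) weights, this gives
  gamma(k) - sum_i phi_i gamma(k-i) = c_k,
  c_k = sigma^2 * sum_{j=k..q} theta_j psi_{j-k}   (c_k = 0 for k > q),
using gamma(-m) = gamma(m).
psi-weights needed (psi_j = theta_j + sum_i phi_i psi_{j-i}):
  psi_1 = theta_1 + phi_1 = 0.227 + (-0.669) = -0.442
Right-hand sides:
  c_0 = sigma^2 (1 + theta_1 psi_1) = 1 * (1 + (0.227)(-0.442)) = 1 * 0.899666 = 0.899666
  c_1 = sigma^2 theta_1 = 1 * (0.227) = 0.227
  c_2 = 0
Equations for k = 0 and k = 1 (AR order 1):
  gamma(0) = phi_1 gamma(1) + c_0
  gamma(1) = phi_1 gamma(0) + c_1
Substituting the second into the first: gamma(0) (1 - phi_1^2) = c_0 + phi_1 c_1, so
  gamma(0) = (c_0 + phi_1 c_1) / (1 - phi_1^2) = (0.899666 + (-0.669)(0.227)) / (1 - (-0.669)^2) = 0.747803 / 0.552439 = 1.353639.
  gamma(1) = phi_1 gamma(0) + c_1 = (-0.669)(1.353639) + (0.227) = -0.678585.
Therefore gamma(1) = -0.6786 (to 4 decimal places).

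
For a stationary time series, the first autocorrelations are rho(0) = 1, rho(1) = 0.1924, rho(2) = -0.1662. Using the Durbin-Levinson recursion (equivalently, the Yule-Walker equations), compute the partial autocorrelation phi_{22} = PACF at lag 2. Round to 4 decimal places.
\phi_{22} = -0.2110

The PACF at lag k is phi_{kk}, the last component of the solution
to the Yule-Walker system G_k phi = r_k where
  (G_k)_{ij} = rho(|i - j|), (r_k)_i = rho(i), i,j = 1..k.
Equivalently, Durbin-Levinson gives phi_{kk} iteratively:
  phi_{11} = rho(1)
  phi_{kk} = [rho(k) - sum_{j=1..k-1} phi_{k-1,j} rho(k-j)]
            / [1 - sum_{j=1..k-1} phi_{k-1,j} rho(j)],
  phi_{k,j} = phi_{k-1,j} - phi_{kk} phi_{k-1,k-j},  j = 1..k-1.
Step k = 1:
  phi_11 = rho(1) = 0.1924.
Step k = 2:
  phi_22 = [rho(2) - phi_11 rho(1)] / [1 - phi_11 rho(1)] = [-0.1662 - (0.1924)(0.1924)] / [1 - (0.1924)(0.1924)]
         = -0.20321776 / 0.96298224 = -0.211.
Therefore phi_{22} = -0.2110.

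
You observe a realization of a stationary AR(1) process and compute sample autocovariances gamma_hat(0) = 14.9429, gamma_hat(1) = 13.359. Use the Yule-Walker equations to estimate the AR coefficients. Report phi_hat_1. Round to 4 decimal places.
\hat\phi_{1} = 0.8940

The Yule-Walker equations for an AR(p) process read, in matrix form,
  Gamma_p phi = r_p,   with   (Gamma_p)_{ij} = gamma(|i - j|),
                       (r_p)_i = gamma(i),   i,j = 1..p.
Substitute the sample gammas (Toeplitz matrix and right-hand side of size 1):
  Gamma_p = [[14.9429]]
  r_p     = [13.359]
With p = 1 this is the single equation gamma(0) phi_1 = gamma(1):
  phi_hat_1 = gamma(1) / gamma(0) = 13.359 / 14.9429 = 0.8940.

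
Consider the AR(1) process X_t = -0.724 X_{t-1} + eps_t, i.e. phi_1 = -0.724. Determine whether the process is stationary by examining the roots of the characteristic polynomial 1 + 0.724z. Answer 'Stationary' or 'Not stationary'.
\text{Stationary}

The AR(p) characteristic polynomial is P(z) = 1 + 0.724z.
Stationarity requires all roots to lie outside the unit circle, i.e. |z| > 1 for every root.
This is linear in z: 1 + (0.724) z = 0  =>  z = -1/(0.724) = -1.381215,  |z| = 1.381215.
Moduli of all roots: 1.3812.
All moduli strictly greater than 1? Yes.
Verdict: Stationary.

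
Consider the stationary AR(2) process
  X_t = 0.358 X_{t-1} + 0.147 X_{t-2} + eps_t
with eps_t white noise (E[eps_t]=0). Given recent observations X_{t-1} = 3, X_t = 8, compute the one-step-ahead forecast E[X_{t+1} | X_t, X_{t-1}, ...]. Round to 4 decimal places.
E[X_{t+1} \mid \mathcal F_t] = 3.3050

For an AR(p) model X_t = c + sum_i phi_i X_{t-i} + eps_t, the
one-step-ahead conditional mean is
  E[X_{t+1} | X_t, ...] = c + sum_i phi_i X_{t+1-i}.
Substitute known values:
  E[X_{t+1} | ...] = (0.358) * (8) + (0.147) * (3)
                   = 3.3050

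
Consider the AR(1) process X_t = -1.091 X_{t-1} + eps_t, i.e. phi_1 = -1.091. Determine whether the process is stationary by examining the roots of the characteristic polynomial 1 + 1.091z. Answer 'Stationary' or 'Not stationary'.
\text{Not stationary}

The AR(p) characteristic polynomial is P(z) = 1 + 1.091z.
Stationarity requires all roots to lie outside the unit circle, i.e. |z| > 1 for every root.
This is linear in z: 1 + (1.091) z = 0  =>  z = -1/(1.091) = -0.91659,  |z| = 0.91659.
Moduli of all roots: 0.9166.
All moduli strictly greater than 1? No.
Verdict: Not stationary.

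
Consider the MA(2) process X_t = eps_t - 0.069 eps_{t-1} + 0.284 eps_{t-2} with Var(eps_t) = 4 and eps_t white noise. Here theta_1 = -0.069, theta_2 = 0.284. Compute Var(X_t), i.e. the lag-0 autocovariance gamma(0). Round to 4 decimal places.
\gamma(0) = 4.3417

For an MA(q) process X_t = eps_t + sum_i theta_i eps_{t-i} with
Var(eps_t) = sigma^2, the variance is
  gamma(0) = sigma^2 * (1 + sum_i theta_i^2).
  sum_i theta_i^2 = (-0.069)^2 + (0.284)^2 = 0.004761 + 0.080656 = 0.085417.
  gamma(0) = 4 * (1 + 0.085417) = 4 * 1.085417 = 4.341668, which rounds to 4.3417.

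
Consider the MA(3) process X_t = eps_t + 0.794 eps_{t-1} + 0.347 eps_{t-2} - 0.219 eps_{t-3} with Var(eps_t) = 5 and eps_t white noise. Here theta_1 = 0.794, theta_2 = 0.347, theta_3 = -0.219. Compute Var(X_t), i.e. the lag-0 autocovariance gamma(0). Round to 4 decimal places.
\gamma(0) = 8.9940

For an MA(q) process X_t = eps_t + sum_i theta_i eps_{t-i} with
Var(eps_t) = sigma^2, the variance is
  gamma(0) = sigma^2 * (1 + sum_i theta_i^2).
  sum_i theta_i^2 = (0.794)^2 + (0.347)^2 + (-0.219)^2 = 0.630436 + 0.120409 + 0.047961 = 0.798806.
  gamma(0) = 5 * (1 + 0.798806) = 5 * 1.798806 = 8.99403, which rounds to 8.9940.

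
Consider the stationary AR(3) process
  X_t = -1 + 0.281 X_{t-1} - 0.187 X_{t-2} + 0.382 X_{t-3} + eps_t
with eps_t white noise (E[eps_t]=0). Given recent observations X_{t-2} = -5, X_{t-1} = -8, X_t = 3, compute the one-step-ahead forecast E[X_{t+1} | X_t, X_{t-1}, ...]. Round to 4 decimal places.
E[X_{t+1} \mid \mathcal F_t] = -0.5710

For an AR(p) model X_t = c + sum_i phi_i X_{t-i} + eps_t, the
one-step-ahead conditional mean is
  E[X_{t+1} | X_t, ...] = c + sum_i phi_i X_{t+1-i}.
Substitute known values:
  E[X_{t+1} | ...] = -1 + (0.281) * (3) + (-0.187) * (-8) + (0.382) * (-5)
                   = -0.5710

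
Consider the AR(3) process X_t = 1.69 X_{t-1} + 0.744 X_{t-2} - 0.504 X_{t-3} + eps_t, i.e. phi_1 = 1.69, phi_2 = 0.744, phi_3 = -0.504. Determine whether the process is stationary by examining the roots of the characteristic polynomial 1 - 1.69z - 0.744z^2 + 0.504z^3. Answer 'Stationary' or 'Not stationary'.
\text{Not stationary}

The AR(p) characteristic polynomial is P(z) = 1 - 1.69z - 0.744z^2 + 0.504z^3.
Stationarity requires all roots to lie outside the unit circle, i.e. |z| > 1 for every root.
Degree 3: look for a simple real root z0 first, then factor out (1 - z/z0) and solve the remaining quadratic.
Testing z0 = 2.5: P(2.5) = 1 + (-1.69)(2.5) + (-0.744)(2.5)^2 + (0.504)(2.5)^3
  = 1 + (-4.225) + (-4.65) + (7.875) = 0.  So z_0 = 2.5 is a root, |z_0| = 2.5.
Divide out the factor (1 - 0.4 z) = (1 - z/z0) (since 1/z0 = 0.4):
  P(z) = (1 - 0.4 z)(1 + (-1.29) z + (-1.26) z^2)
  [check: z-coef -1.29 - (0.4) = -1.69; z^2-coef -1.26 - (0.4)(-1.29) = -0.744; z^3-coef -(0.4)(-1.26) = 0.504.]
Remaining roots from the quadratic factor 1 + (-1.29) z + (-1.26) z^2:
  Set 1 + (-1.29) z + (-1.26) z^2 = 0, i.e. a z^2 + b z + c = 0 with a = -1.26, b = -1.29, c = 1.
  Discriminant D = b^2 - 4ac = (-1.29)^2 - 4*(-1.26)*1 = 1.6641 - (-5.04) = 6.7041.
  D >= 0, so the roots are real: z = (-b +/- sqrt(D)) / (2a) = (1.29 +/- 2.589228) / (-2.52).
    z_1 = (1.29 + 2.589228) / (-2.52) = -1.5394,   |z_1| = 1.5394.
    z_2 = (1.29 - 2.589228) / (-2.52) = 0.5156,   |z_2| = 0.5156.
Moduli of all roots: 2.5000, 1.5394, 0.5156.
All moduli strictly greater than 1? No.
Verdict: Not stationary.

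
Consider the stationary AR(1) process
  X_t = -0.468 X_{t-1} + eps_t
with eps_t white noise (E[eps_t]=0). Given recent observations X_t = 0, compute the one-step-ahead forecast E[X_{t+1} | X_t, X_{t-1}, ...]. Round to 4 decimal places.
E[X_{t+1} \mid \mathcal F_t] = 0.0000

For an AR(p) model X_t = c + sum_i phi_i X_{t-i} + eps_t, the
one-step-ahead conditional mean is
  E[X_{t+1} | X_t, ...] = c + sum_i phi_i X_{t+1-i}.
Substitute known values:
  E[X_{t+1} | ...] = (-0.468) * (0)
                   = 0.0000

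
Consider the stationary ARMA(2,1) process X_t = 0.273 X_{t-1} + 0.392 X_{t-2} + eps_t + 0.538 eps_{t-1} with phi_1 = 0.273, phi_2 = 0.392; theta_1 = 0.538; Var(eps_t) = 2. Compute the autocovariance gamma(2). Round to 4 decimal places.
\gamma(2) = 3.1829

Multiply the model equation by X_{t-k} and take expectations. With theta_0 = psi_0 = 1 and psi_j the MA(infinity) weights, this gives
  gamma(k) - sum_i phi_i gamma(k-i) = c_k,
  c_k = sigma^2 * sum_{j=k..q} theta_j psi_{j-k}   (c_k = 0 for k > q),
using gamma(-m) = gamma(m).
psi-weights needed (psi_j = theta_j + sum_i phi_i psi_{j-i}):
  psi_1 = theta_1 + phi_1 = 0.538 + (0.273) = 0.811
Right-hand sides:
  c_0 = sigma^2 (1 + theta_1 psi_1) = 2 * (1 + (0.538)(0.811)) = 2 * 1.436318 = 2.872636
  c_1 = sigma^2 theta_1 = 2 * (0.538) = 1.076
  c_2 = 0
Equations for k = 0, 1, 2 (AR order 2, c_2 = 0):
  (E0) gamma(0) = phi_1 gamma(1) + phi_2 gamma(2) + c_0
  (E1) gamma(1) = phi_1 gamma(0) + phi_2 gamma(1) + c_1
  (E2) gamma(2) = phi_1 gamma(1) + phi_2 gamma(0)
From (E1): gamma(1) = A gamma(0) + B with
  A = phi_1 / (1 - phi_2) = 0.273 / 0.608 = 0.449013,   B = c_1 / (1 - phi_2) = 1.076 / 0.608 = 1.769737.
Insert (E2) into (E0): gamma(0) (1 - phi_2^2) = phi_1 (1 + phi_2) gamma(1) + c_0.
  phi_1 (1 + phi_2) = (0.273)(1.392) = 0.380016,   1 - phi_2^2 = 0.846336.
Replace gamma(1) by A gamma(0) + B and collect gamma(0):
  gamma(0) [0.846336 - (0.380016)(0.449013)] = (0.380016)(1.769737) + 2.872636
  gamma(0) * 0.675704 = 3.545164
  gamma(0) = 3.545164 / 0.675704 = 5.246625.
  gamma(1) = A gamma(0) + B = (0.449013)(5.246625) + (1.769737) = 4.12554.
  gamma(2) = phi_1 gamma(1) + phi_2 gamma(0) = (0.273)(4.12554) + (0.392)(5.246625) = 3.182949.
Therefore gamma(2) = 3.1829 (to 4 decimal places).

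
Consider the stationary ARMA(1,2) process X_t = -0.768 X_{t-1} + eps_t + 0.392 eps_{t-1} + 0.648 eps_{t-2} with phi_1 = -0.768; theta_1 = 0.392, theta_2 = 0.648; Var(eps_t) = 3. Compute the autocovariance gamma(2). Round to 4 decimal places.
\gamma(2) = 7.4075

Multiply the model equation by X_{t-k} and take expectations. With theta_0 = psi_0 = 1 and psi_j the MA(infinity) weights, this gives
  gamma(k) - sum_i phi_i gamma(k-i) = c_k,
  c_k = sigma^2 * sum_{j=k..q} theta_j psi_{j-k}   (c_k = 0 for k > q),
using gamma(-m) = gamma(m).
psi-weights needed (psi_j = theta_j + sum_i phi_i psi_{j-i}):
  psi_1 = theta_1 + phi_1 = 0.392 + (-0.768) = -0.376
  psi_2 = theta_2 + phi_1 psi_1 = 0.648 + (-0.768)(-0.376) = 0.936768
Right-hand sides:
  c_0 = sigma^2 (1 + theta_1 psi_1 + theta_2 psi_2) = 3 * (1 + (0.392)(-0.376) + (0.648)(0.936768)) = 3 * 1.459634 = 4.378901
  c_1 = sigma^2 (theta_1 + theta_2 psi_1) = 3 * (0.392 + (0.648)(-0.376)) = 0.445056
  c_2 = sigma^2 theta_2 = 3 * (0.648) = 1.944
Equations for k = 0 and k = 1 (AR order 1):
  gamma(0) = phi_1 gamma(1) + c_0
  gamma(1) = phi_1 gamma(0) + c_1
Substituting the second into the first: gamma(0) (1 - phi_1^2) = c_0 + phi_1 c_1, so
  gamma(0) = (c_0 + phi_1 c_1) / (1 - phi_1^2) = (4.378901 + (-0.768)(0.445056)) / (1 - (-0.768)^2) = 4.037098 / 0.410176 = 9.842355.
  gamma(1) = phi_1 gamma(0) + c_1 = (-0.768)(9.842355) + (0.445056) = -7.113873.
For k = 2: gamma(2) = phi_1 gamma(1) + c_2
  = (-0.768)(-7.113873) + (1.944) = 7.407454.
Therefore gamma(2) = 7.4075 (to 4 decimal places).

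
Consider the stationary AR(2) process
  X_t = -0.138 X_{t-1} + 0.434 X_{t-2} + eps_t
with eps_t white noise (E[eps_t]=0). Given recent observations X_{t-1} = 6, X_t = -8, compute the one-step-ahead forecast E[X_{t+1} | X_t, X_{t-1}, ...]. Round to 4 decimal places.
E[X_{t+1} \mid \mathcal F_t] = 3.7080

For an AR(p) model X_t = c + sum_i phi_i X_{t-i} + eps_t, the
one-step-ahead conditional mean is
  E[X_{t+1} | X_t, ...] = c + sum_i phi_i X_{t+1-i}.
Substitute known values:
  E[X_{t+1} | ...] = (-0.138) * (-8) + (0.434) * (6)
                   = 3.7080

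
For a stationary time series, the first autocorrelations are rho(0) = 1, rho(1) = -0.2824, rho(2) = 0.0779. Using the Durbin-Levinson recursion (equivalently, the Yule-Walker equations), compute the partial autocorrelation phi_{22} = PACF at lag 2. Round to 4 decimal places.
\phi_{22} = -0.0020

The PACF at lag k is phi_{kk}, the last component of the solution
to the Yule-Walker system G_k phi = r_k where
  (G_k)_{ij} = rho(|i - j|), (r_k)_i = rho(i), i,j = 1..k.
Equivalently, Durbin-Levinson gives phi_{kk} iteratively:
  phi_{11} = rho(1)
  phi_{kk} = [rho(k) - sum_{j=1..k-1} phi_{k-1,j} rho(k-j)]
            / [1 - sum_{j=1..k-1} phi_{k-1,j} rho(j)],
  phi_{k,j} = phi_{k-1,j} - phi_{kk} phi_{k-1,k-j},  j = 1..k-1.
Step k = 1:
  phi_11 = rho(1) = -0.2824.
Step k = 2:
  phi_22 = [rho(2) - phi_11 rho(1)] / [1 - phi_11 rho(1)] = [0.0779 - (-0.2824)(-0.2824)] / [1 - (-0.2824)(-0.2824)]
         = -0.00184976 / 0.92025024 = -0.002.
Therefore phi_{22} = -0.0020.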